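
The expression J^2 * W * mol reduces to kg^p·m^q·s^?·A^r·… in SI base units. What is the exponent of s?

-7

J = N·m (work = force × distance),
    = kg·m²·s⁻².
So J² = kg²·m⁴·s⁻⁴.
W = J/s (power = energy per time),
    = kg·m²·s⁻³.
Combining: J²·W·mol = (kg²·m⁴·s⁻⁴) · (kg·m²·s⁻³) · mol = kg³·m⁶·s⁻⁷·mol.
The exponent of s is -7.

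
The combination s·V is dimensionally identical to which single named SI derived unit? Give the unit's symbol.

V = W/A (potential = power per current),
    = kg·m²·s⁻³·A⁻¹.
Combining: s·V = s · (kg·m²·s⁻³·A⁻¹) = kg·m²·s⁻²·A⁻¹.
kg·m²·s⁻²·A⁻¹ is the base-SI form of the weber.

Wb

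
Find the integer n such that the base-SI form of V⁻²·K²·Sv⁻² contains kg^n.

V = kg·m²·s⁻³·A⁻¹.
So V⁻² = kg⁻²·m⁻⁴·s⁶·A².
Sv = m²·s⁻².
So Sv⁻² = m⁻⁴·s⁴.
Combining: V⁻²·K²·Sv⁻² = (kg⁻²·m⁻⁴·s⁶·A²) · K² · (m⁻⁴·s⁴) = kg⁻²·m⁻⁸·s¹⁰·A²·K².
The exponent of kg is -2.

-2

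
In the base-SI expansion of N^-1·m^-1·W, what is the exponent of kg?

N = kg·m/s² = kg·m·s⁻² (force = mass × acceleration).
So N⁻¹ = kg⁻¹·m⁻¹·s².
W = J/s (power = energy per time),
    = kg·m²·s⁻³.
Combining: N⁻¹·m⁻¹·W = (kg⁻¹·m⁻¹·s²) · m⁻¹ · (kg·m²·s⁻³) = s⁻¹.
The exponent of kg is 0.

0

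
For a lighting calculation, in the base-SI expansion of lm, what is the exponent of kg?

0

lm = cd·sr = cd (luminous flux; sr is dimensionless).
The exponent of kg is 0.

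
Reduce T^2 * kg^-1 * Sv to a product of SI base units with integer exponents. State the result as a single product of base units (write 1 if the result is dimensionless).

T = Wb/m² (flux density = flux per area),
    = kg·s⁻²·A⁻¹.
So T² = kg²·s⁻⁴·A⁻².
Sv = J/kg (equivalent dose = energy per mass),
    = m²·s⁻².
Combining: T²·kg⁻¹·Sv = (kg²·s⁻⁴·A⁻²) · kg⁻¹ · (m²·s⁻²) = kg·m²·s⁻⁶·A⁻².

kg·m²·s⁻⁶·A⁻²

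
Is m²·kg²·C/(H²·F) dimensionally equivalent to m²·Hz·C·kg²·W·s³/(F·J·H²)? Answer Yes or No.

No

Left side:
  H = Wb/A (inductance = flux per current),
      = kg·m²·s⁻²·A⁻².
  So H⁻² = kg⁻²·m⁻⁴·s⁴·A⁴.
  C = A·s = s·A (charge = current × time).
  F = C/V (capacitance = charge per voltage),
      = A·s/(kg·m²·s⁻³·A⁻¹) (substituting C and V),
      = kg⁻¹·m⁻²·s⁴·A².
  So F⁻¹ = kg·m²·s⁻⁴·A⁻².
  Combining: H⁻²·m²·kg²·C·F⁻¹ = (kg⁻²·m⁻⁴·s⁴·A⁴) · m² · kg² · (s·A) · (kg·m²·s⁻⁴·A⁻²) = kg·s·A³.
Right side:
  F = C/V (capacitance = charge per voltage),
      = A·s/(kg·m²·s⁻³·A⁻¹) (substituting C and V),
      = kg⁻¹·m⁻²·s⁴·A².
  So F⁻¹ = kg·m²·s⁻⁴·A⁻².
  Hz = 1/s = s⁻¹ (frequency is cycles per second).
  C = A·s = s·A (charge = current × time).
  J = N·m (work = force × distance),
      = kg·m²·s⁻².
  So J⁻¹ = kg⁻¹·m⁻²·s².
  W = J/s (power = energy per time),
      = kg·m²·s⁻³.
  H = Wb/A (inductance = flux per current),
      = kg·m²·s⁻²·A⁻².
  So H⁻² = kg⁻²·m⁻⁴·s⁴·A⁴.
  Combining: F⁻¹·m²·Hz·C·kg²·J⁻¹·W·s³·H⁻² = (kg·m²·s⁻⁴·A⁻²) · m² · s⁻¹ · (s·A) · kg² · (kg⁻¹·m⁻²·s²) · (kg·m²·s⁻³) · s³ · (kg⁻²·m⁻⁴·s⁴·A⁴) = kg·s²·A³.
Left is kg·s·A³; right is kg·s²·A³ — different.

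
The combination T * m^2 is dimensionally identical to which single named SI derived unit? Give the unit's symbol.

T = kg·s⁻²·A⁻¹.
Combining: T·m² = (kg·s⁻²·A⁻¹) · m² = kg·m²·s⁻²·A⁻¹.
kg·m²·s⁻²·A⁻¹ is the base-SI form of the weber.

Wb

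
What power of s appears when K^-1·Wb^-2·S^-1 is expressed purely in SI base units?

1

Wb = V·s (flux: a volt is a weber per second),
    = kg·m²·s⁻²·A⁻¹.
So Wb⁻² = kg⁻²·m⁻⁴·s⁴·A².
S = 1/Ω (conductance is reciprocal resistance),
    = kg⁻¹·m⁻²·s³·A².
So S⁻¹ = kg·m²·s⁻³·A⁻².
Combining: K⁻¹·Wb⁻²·S⁻¹ = K⁻¹ · (kg⁻²·m⁻⁴·s⁴·A²) · (kg·m²·s⁻³·A⁻²) = kg⁻¹·m⁻²·s·K⁻¹.
The exponent of s is 1.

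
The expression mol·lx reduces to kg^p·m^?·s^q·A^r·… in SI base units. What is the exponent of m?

lx = lm/m² (illuminance = luminous flux per area),
    = m⁻²·cd.
Combining: mol·lx = mol · (m⁻²·cd) = m⁻²·mol·cd.
The exponent of m is -2.

-2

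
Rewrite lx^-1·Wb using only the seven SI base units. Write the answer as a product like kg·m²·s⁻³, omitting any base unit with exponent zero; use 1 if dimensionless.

lx = lm/m² (illuminance = luminous flux per area),
    = m⁻²·cd.
So lx⁻¹ = m²·cd⁻¹.
Wb = V·s (flux: a volt is a weber per second),
    = kg·m²·s⁻²·A⁻¹.
Combining: lx⁻¹·Wb = (m²·cd⁻¹) · (kg·m²·s⁻²·A⁻¹) = kg·m⁴·s⁻²·A⁻¹·cd⁻¹.

kg·m⁴·s⁻²·A⁻¹·cd⁻¹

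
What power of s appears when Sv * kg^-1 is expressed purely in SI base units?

Sv = m²·s⁻².
Combining: Sv·kg⁻¹ = (m²·s⁻²) · kg⁻¹ = kg⁻¹·m²·s⁻².
The exponent of s is -2.

-2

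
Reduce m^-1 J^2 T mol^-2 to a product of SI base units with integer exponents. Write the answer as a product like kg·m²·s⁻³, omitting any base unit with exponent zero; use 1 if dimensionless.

J = N·m (work = force × distance),
    = kg·m²·s⁻².
So J² = kg²·m⁴·s⁻⁴.
T = Wb/m² (flux density = flux per area),
    = kg·s⁻²·A⁻¹.
Combining: m⁻¹·J²·T·mol⁻² = m⁻¹ · (kg²·m⁴·s⁻⁴) · (kg·s⁻²·A⁻¹) · mol⁻² = kg³·m³·s⁻⁶·A⁻¹·mol⁻².

kg³·m³·s⁻⁶·A⁻¹·mol⁻²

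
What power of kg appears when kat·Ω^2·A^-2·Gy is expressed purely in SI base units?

kat = s⁻¹·mol.
Ω = kg·m²·s⁻³·A⁻².
So Ω² = kg²·m⁴·s⁻⁶·A⁻⁴.
Gy = m²·s⁻².
Combining: kat·Ω²·A⁻²·Gy = (s⁻¹·mol) · (kg²·m⁴·s⁻⁶·A⁻⁴) · A⁻² · (m²·s⁻²) = kg²·m⁶·s⁻⁹·A⁻⁶·mol.
The exponent of kg is 2.

2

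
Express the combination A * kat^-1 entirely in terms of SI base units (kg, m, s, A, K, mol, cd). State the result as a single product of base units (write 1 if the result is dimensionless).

s·A·mol⁻¹

kat = mol/s = s⁻¹·mol (catalytic activity).
So kat⁻¹ = s·mol⁻¹.
Combining: A·kat⁻¹ = A · (s·mol⁻¹) = s·A·mol⁻¹.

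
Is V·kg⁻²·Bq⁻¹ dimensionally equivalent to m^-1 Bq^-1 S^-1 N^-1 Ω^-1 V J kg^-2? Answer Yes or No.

Yes

Left side:
  V = W/A (potential = power per current),
      = kg·m²·s⁻³·A⁻¹.
  Bq = 1/s = s⁻¹ (activity is decays per second).
  So Bq⁻¹ = s.
  Combining: V·kg⁻²·Bq⁻¹ = (kg·m²·s⁻³·A⁻¹) · kg⁻² · s = kg⁻¹·m²·s⁻²·A⁻¹.
Right side:
  Bq = 1/s = s⁻¹ (activity is decays per second).
  So Bq⁻¹ = s.
  S = 1/Ω (conductance is reciprocal resistance),
      = kg⁻¹·m⁻²·s³·A².
  So S⁻¹ = kg·m²·s⁻³·A⁻².
  N = kg·m/s² = kg·m·s⁻² (force = mass × acceleration).
  So N⁻¹ = kg⁻¹·m⁻¹·s².
  Ω = V/A (resistance = voltage per current),
      = kg·m²·s⁻³·A⁻².
  So Ω⁻¹ = kg⁻¹·m⁻²·s³·A².
  V = W/A (potential = power per current),
      = kg·m²·s⁻³·A⁻¹.
  J = N·m (work = force × distance),
      = kg·m²·s⁻².
  Combining: m⁻¹·Bq⁻¹·S⁻¹·N⁻¹·Ω⁻¹·V·J·kg⁻² = m⁻¹ · s · (kg·m²·s⁻³·A⁻²) · (kg⁻¹·m⁻¹·s²) · (kg⁻¹·m⁻²·s³·A²) · (kg·m²·s⁻³·A⁻¹) · (kg·m²·s⁻²) · kg⁻² = kg⁻¹·m²·s⁻²·A⁻¹.
Both reduce to kg⁻¹·m²·s⁻²·A⁻¹.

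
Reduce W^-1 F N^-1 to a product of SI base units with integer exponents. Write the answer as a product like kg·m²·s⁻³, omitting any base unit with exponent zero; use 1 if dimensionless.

W = J/s (power = energy per time),
    = kg·m²·s⁻³.
So W⁻¹ = kg⁻¹·m⁻²·s³.
F = C/V (capacitance = charge per voltage),
    = A·s/(kg·m²·s⁻³·A⁻¹) (substituting C and V),
    = kg⁻¹·m⁻²·s⁴·A².
N = kg·m/s² = kg·m·s⁻² (force = mass × acceleration).
So N⁻¹ = kg⁻¹·m⁻¹·s².
Combining: W⁻¹·F·N⁻¹ = (kg⁻¹·m⁻²·s³) · (kg⁻¹·m⁻²·s⁴·A²) · (kg⁻¹·m⁻¹·s²) = kg⁻³·m⁻⁵·s⁹·A².

kg⁻³·m⁻⁵·s⁹·A²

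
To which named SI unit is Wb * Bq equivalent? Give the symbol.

Wb = kg·m²·s⁻²·A⁻¹.
Bq = s⁻¹.
Combining: Wb·Bq = (kg·m²·s⁻²·A⁻¹) · s⁻¹ = kg·m²·s⁻³·A⁻¹.
kg·m²·s⁻³·A⁻¹ is the base-SI form of the volt.

V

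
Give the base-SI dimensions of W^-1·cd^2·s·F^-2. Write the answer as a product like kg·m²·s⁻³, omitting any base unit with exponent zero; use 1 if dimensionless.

W = J/s (power = energy per time),
    = kg·m²·s⁻³.
So W⁻¹ = kg⁻¹·m⁻²·s³.
F = C/V (capacitance = charge per voltage),
    = A·s/(kg·m²·s⁻³·A⁻¹) (substituting C and V),
    = kg⁻¹·m⁻²·s⁴·A².
So F⁻² = kg²·m⁴·s⁻⁸·A⁻⁴.
Combining: W⁻¹·cd²·s·F⁻² = (kg⁻¹·m⁻²·s³) · cd² · s · (kg²·m⁴·s⁻⁸·A⁻⁴) = kg·m²·s⁻⁴·A⁻⁴·cd².

kg·m²·s⁻⁴·A⁻⁴·cd²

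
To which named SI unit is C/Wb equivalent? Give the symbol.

S

C = s·A.
Wb = kg·m²·s⁻²·A⁻¹.
So Wb⁻¹ = kg⁻¹·m⁻²·s²·A.
Combining: C·Wb⁻¹ = (s·A) · (kg⁻¹·m⁻²·s²·A) = kg⁻¹·m⁻²·s³·A².
kg⁻¹·m⁻²·s³·A² is the base-SI form of the siemens.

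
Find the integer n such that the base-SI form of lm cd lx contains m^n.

lm = cd.
lx = m⁻²·cd.
Combining: lm·cd·lx = cd · cd · (m⁻²·cd) = m⁻²·cd³.
The exponent of m is -2.

-2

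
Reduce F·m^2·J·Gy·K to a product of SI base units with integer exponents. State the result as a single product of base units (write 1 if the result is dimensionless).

F = C/V (capacitance = charge per voltage),
    = A·s/(kg·m²·s⁻³·A⁻¹) (substituting C and V),
    = kg⁻¹·m⁻²·s⁴·A².
J = N·m (work = force × distance),
    = kg·m²·s⁻².
Gy = J/kg (absorbed dose = energy per mass),
    = m²·s⁻².
Combining: F·m²·J·Gy·K = (kg⁻¹·m⁻²·s⁴·A²) · m² · (kg·m²·s⁻²) · (m²·s⁻²) · K = m⁴·A²·K.

m⁴·A²·K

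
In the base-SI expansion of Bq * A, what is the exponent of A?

Bq = s⁻¹.
Combining: Bq·A = s⁻¹ · A = s⁻¹·A.
The exponent of A is 1.

1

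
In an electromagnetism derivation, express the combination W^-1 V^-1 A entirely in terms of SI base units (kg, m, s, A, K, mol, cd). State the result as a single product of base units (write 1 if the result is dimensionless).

kg⁻²·m⁻⁴·s⁶·A²

W = J/s (power = energy per time),
    = kg·m²·s⁻³.
So W⁻¹ = kg⁻¹·m⁻²·s³.
V = W/A (potential = power per current),
    = kg·m²·s⁻³·A⁻¹.
So V⁻¹ = kg⁻¹·m⁻²·s³·A.
Combining: W⁻¹·V⁻¹·A = (kg⁻¹·m⁻²·s³) · (kg⁻¹·m⁻²·s³·A) · A = kg⁻²·m⁻⁴·s⁶·A².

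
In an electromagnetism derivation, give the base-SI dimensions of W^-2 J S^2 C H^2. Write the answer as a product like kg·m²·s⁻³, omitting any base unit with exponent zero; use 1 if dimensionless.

kg⁻¹·m⁻²·s⁷·A

W = kg·m²·s⁻³.
So W⁻² = kg⁻²·m⁻⁴·s⁶.
J = kg·m²·s⁻².
S = kg⁻¹·m⁻²·s³·A².
So S² = kg⁻²·m⁻⁴·s⁶·A⁴.
C = s·A.
H = kg·m²·s⁻²·A⁻².
So H² = kg²·m⁴·s⁻⁴·A⁻⁴.
Combining: W⁻²·J·S²·C·H² = (kg⁻²·m⁻⁴·s⁶) · (kg·m²·s⁻²) · (kg⁻²·m⁻⁴·s⁶·A⁴) · (s·A) · (kg²·m⁴·s⁻⁴·A⁻⁴) = kg⁻¹·m⁻²·s⁷·A.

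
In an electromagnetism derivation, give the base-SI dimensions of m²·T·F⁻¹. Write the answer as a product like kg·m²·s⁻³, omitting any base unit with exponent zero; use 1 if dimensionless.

kg²·m⁴·s⁻⁶·A⁻³

T = Wb/m² (flux density = flux per area),
    = kg·s⁻²·A⁻¹.
F = C/V (capacitance = charge per voltage),
    = A·s/(kg·m²·s⁻³·A⁻¹) (substituting C and V),
    = kg⁻¹·m⁻²·s⁴·A².
So F⁻¹ = kg·m²·s⁻⁴·A⁻².
Combining: m²·T·F⁻¹ = m² · (kg·s⁻²·A⁻¹) · (kg·m²·s⁻⁴·A⁻²) = kg²·m⁴·s⁻⁶·A⁻³.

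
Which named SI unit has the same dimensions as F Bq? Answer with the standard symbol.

S

F = kg⁻¹·m⁻²·s⁴·A².
Bq = s⁻¹.
Combining: F·Bq = (kg⁻¹·m⁻²·s⁴·A²) · s⁻¹ = kg⁻¹·m⁻²·s³·A².
kg⁻¹·m⁻²·s³·A² is the base-SI form of the siemens.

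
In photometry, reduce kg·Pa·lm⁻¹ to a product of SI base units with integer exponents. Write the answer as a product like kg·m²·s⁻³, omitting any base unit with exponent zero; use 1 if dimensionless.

Pa = kg·m⁻¹·s⁻².
lm = cd.
So lm⁻¹ = cd⁻¹.
Combining: kg·Pa·lm⁻¹ = kg · (kg·m⁻¹·s⁻²) · cd⁻¹ = kg²·m⁻¹·s⁻²·cd⁻¹.

kg²·m⁻¹·s⁻²·cd⁻¹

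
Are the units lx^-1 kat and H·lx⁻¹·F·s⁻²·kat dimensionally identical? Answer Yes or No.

Left side:
  lx = lm/m² (illuminance = luminous flux per area),
      = m⁻²·cd.
  So lx⁻¹ = m²·cd⁻¹.
  kat = mol/s = s⁻¹·mol (catalytic activity).
  Combining: lx⁻¹·kat = (m²·cd⁻¹) · (s⁻¹·mol) = m²·s⁻¹·mol·cd⁻¹.
Right side:
  H = Wb/A (inductance = flux per current),
      = kg·m²·s⁻²·A⁻².
  lx = lm/m² (illuminance = luminous flux per area),
      = m⁻²·cd.
  So lx⁻¹ = m²·cd⁻¹.
  F = C/V (capacitance = charge per voltage),
      = A·s/(kg·m²·s⁻³·A⁻¹) (substituting C and V),
      = kg⁻¹·m⁻²·s⁴·A².
  kat = mol/s = s⁻¹·mol (catalytic activity).
  Combining: H·lx⁻¹·F·s⁻²·kat = (kg·m²·s⁻²·A⁻²) · (m²·cd⁻¹) · (kg⁻¹·m⁻²·s⁴·A²) · s⁻² · (s⁻¹·mol) = m²·s⁻¹·mol·cd⁻¹.
Both reduce to m²·s⁻¹·mol·cd⁻¹.

Yes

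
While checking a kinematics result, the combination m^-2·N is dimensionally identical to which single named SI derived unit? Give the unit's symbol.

Pa

N = kg·m/s² = kg·m·s⁻² (force = mass × acceleration).
Combining: m⁻²·N = m⁻² · (kg·m·s⁻²) = kg·m⁻¹·s⁻².
kg·m⁻¹·s⁻² is the base-SI form of the pascal.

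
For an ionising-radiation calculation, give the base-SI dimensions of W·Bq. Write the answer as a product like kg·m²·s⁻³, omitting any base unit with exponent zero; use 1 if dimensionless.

W = J/s (power = energy per time),
    = kg·m²·s⁻³.
Bq = 1/s = s⁻¹ (activity is decays per second).
Combining: W·Bq = (kg·m²·s⁻³) · s⁻¹ = kg·m²·s⁻⁴.

kg·m²·s⁻⁴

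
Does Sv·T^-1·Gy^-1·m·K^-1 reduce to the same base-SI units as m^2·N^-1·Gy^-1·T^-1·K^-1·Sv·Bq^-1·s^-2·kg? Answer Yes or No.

No

Left side:
  Sv = J/kg (equivalent dose = energy per mass),
      = m²·s⁻².
  T = Wb/m² (flux density = flux per area),
      = kg·s⁻²·A⁻¹.
  So T⁻¹ = kg⁻¹·s²·A.
  Gy = J/kg (absorbed dose = energy per mass),
      = m²·s⁻².
  So Gy⁻¹ = m⁻²·s².
  Combining: Sv·T⁻¹·Gy⁻¹·m·K⁻¹ = (m²·s⁻²) · (kg⁻¹·s²·A) · (m⁻²·s²) · m · K⁻¹ = kg⁻¹·m·s²·A·K⁻¹.
Right side:
  N = kg·m/s² = kg·m·s⁻² (force = mass × acceleration).
  So N⁻¹ = kg⁻¹·m⁻¹·s².
  Gy = J/kg (absorbed dose = energy per mass),
      = m²·s⁻².
  So Gy⁻¹ = m⁻²·s².
  T = Wb/m² (flux density = flux per area),
      = kg·s⁻²·A⁻¹.
  So T⁻¹ = kg⁻¹·s²·A.
  Sv = J/kg (equivalent dose = energy per mass),
      = m²·s⁻².
  Bq = 1/s = s⁻¹ (activity is decays per second).
  So Bq⁻¹ = s.
  Combining: m²·N⁻¹·Gy⁻¹·T⁻¹·K⁻¹·Sv·Bq⁻¹·s⁻²·kg = m² · (kg⁻¹·m⁻¹·s²) · (m⁻²·s²) · (kg⁻¹·s²·A) · K⁻¹ · (m²·s⁻²) · s · s⁻² · kg = kg⁻¹·m·s³·A·K⁻¹.
Left is kg⁻¹·m·s²·A·K⁻¹; right is kg⁻¹·m·s³·A·K⁻¹ — different.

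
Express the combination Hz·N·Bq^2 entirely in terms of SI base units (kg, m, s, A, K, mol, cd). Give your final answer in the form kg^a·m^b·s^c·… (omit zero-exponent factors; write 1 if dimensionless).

Hz = 1/s = s⁻¹ (frequency is cycles per second).
N = kg·m/s² = kg·m·s⁻² (force = mass × acceleration).
Bq = 1/s = s⁻¹ (activity is decays per second).
So Bq² = s⁻².
Combining: Hz·N·Bq² = s⁻¹ · (kg·m·s⁻²) · s⁻² = kg·m·s⁻⁵.

kg·m·s⁻⁵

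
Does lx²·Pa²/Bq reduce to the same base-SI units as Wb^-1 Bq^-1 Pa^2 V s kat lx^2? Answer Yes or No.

No

Left side:
  lx = m⁻²·cd.
  So lx² = m⁻⁴·cd².
  Pa = kg·m⁻¹·s⁻².
  So Pa² = kg²·m⁻²·s⁻⁴.
  Bq = s⁻¹.
  So Bq⁻¹ = s.
  Combining: lx²·Pa²·Bq⁻¹ = (m⁻⁴·cd²) · (kg²·m⁻²·s⁻⁴) · s = kg²·m⁻⁶·s⁻³·cd².
Right side:
  Wb = kg·m²·s⁻²·A⁻¹.
  So Wb⁻¹ = kg⁻¹·m⁻²·s²·A.
  Bq = s⁻¹.
  So Bq⁻¹ = s.
  Pa = kg·m⁻¹·s⁻².
  So Pa² = kg²·m⁻²·s⁻⁴.
  V = kg·m²·s⁻³·A⁻¹.
  kat = s⁻¹·mol.
  lx = m⁻²·cd.
  So lx² = m⁻⁴·cd².
  Combining: Wb⁻¹·Bq⁻¹·Pa²·V·s·kat·lx² = (kg⁻¹·m⁻²·s²·A) · s · (kg²·m⁻²·s⁻⁴) · (kg·m²·s⁻³·A⁻¹) · s · (s⁻¹·mol) · (m⁻⁴·cd²) = kg²·m⁻⁶·s⁻⁴·mol·cd².
Left is kg²·m⁻⁶·s⁻³·cd²; right is kg²·m⁻⁶·s⁻⁴·mol·cd² — different.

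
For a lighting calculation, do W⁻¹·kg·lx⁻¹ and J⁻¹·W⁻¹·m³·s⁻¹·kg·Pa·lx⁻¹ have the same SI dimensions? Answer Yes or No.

No

Left side:
  W = kg·m²·s⁻³.
  So W⁻¹ = kg⁻¹·m⁻²·s³.
  lx = m⁻²·cd.
  So lx⁻¹ = m²·cd⁻¹.
  Combining: W⁻¹·kg·lx⁻¹ = (kg⁻¹·m⁻²·s³) · kg · (m²·cd⁻¹) = s³·cd⁻¹.
Right side:
  J = N·m (work = force × distance),
      = kg·m²·s⁻².
  So J⁻¹ = kg⁻¹·m⁻²·s².
  W = J/s (power = energy per time),
      = kg·m²·s⁻³.
  So W⁻¹ = kg⁻¹·m⁻²·s³.
  Pa = N/m² (pressure = force per area),
      = kg·m⁻¹·s⁻².
  lx = lm/m² (illuminance = luminous flux per area),
      = m⁻²·cd.
  So lx⁻¹ = m²·cd⁻¹.
  Combining: J⁻¹·W⁻¹·m³·s⁻¹·kg·Pa·lx⁻¹ = (kg⁻¹·m⁻²·s²) · (kg⁻¹·m⁻²·s³) · m³ · s⁻¹ · kg · (kg·m⁻¹·s⁻²) · (m²·cd⁻¹) = s²·cd⁻¹.
Left is s³·cd⁻¹; right is s²·cd⁻¹ — different.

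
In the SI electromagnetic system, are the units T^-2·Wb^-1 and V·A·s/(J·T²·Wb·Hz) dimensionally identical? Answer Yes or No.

No

Left side:
  T = Wb/m² (flux density = flux per area),
      = kg·s⁻²·A⁻¹.
  So T⁻² = kg⁻²·s⁴·A².
  Wb = V·s (flux: a volt is a weber per second),
      = kg·m²·s⁻²·A⁻¹.
  So Wb⁻¹ = kg⁻¹·m⁻²·s²·A.
  Combining: T⁻²·Wb⁻¹ = (kg⁻²·s⁴·A²) · (kg⁻¹·m⁻²·s²·A) = kg⁻³·m⁻²·s⁶·A³.
Right side:
  V = kg·m²·s⁻³·A⁻¹.
  J = kg·m²·s⁻².
  So J⁻¹ = kg⁻¹·m⁻²·s².
  T = kg·s⁻²·A⁻¹.
  So T⁻² = kg⁻²·s⁴·A².
  Wb = kg·m²·s⁻²·A⁻¹.
  So Wb⁻¹ = kg⁻¹·m⁻²·s²·A.
  Hz = s⁻¹.
  So Hz⁻¹ = s.
  Combining: V·A·J⁻¹·T⁻²·s·Wb⁻¹·Hz⁻¹ = (kg·m²·s⁻³·A⁻¹) · A · (kg⁻¹·m⁻²·s²) · (kg⁻²·s⁴·A²) · s · (kg⁻¹·m⁻²·s²·A) · s = kg⁻³·m⁻²·s⁷·A³.
Left is kg⁻³·m⁻²·s⁶·A³; right is kg⁻³·m⁻²·s⁷·A³ — different.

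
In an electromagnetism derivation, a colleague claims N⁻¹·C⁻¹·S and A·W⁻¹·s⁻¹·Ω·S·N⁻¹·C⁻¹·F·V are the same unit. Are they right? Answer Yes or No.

Yes

Left side:
  N = kg·m/s² = kg·m·s⁻² (force = mass × acceleration).
  So N⁻¹ = kg⁻¹·m⁻¹·s².
  C = A·s = s·A (charge = current × time).
  So C⁻¹ = s⁻¹·A⁻¹.
  S = 1/Ω (conductance is reciprocal resistance),
      = kg⁻¹·m⁻²·s³·A².
  Combining: N⁻¹·C⁻¹·S = (kg⁻¹·m⁻¹·s²) · (s⁻¹·A⁻¹) · (kg⁻¹·m⁻²·s³·A²) = kg⁻²·m⁻³·s⁴·A.
Right side:
  W = J/s (power = energy per time),
      = kg·m²·s⁻³.
  So W⁻¹ = kg⁻¹·m⁻²·s³.
  Ω = V/A (resistance = voltage per current),
      = kg·m²·s⁻³·A⁻².
  S = 1/Ω (conductance is reciprocal resistance),
      = kg⁻¹·m⁻²·s³·A².
  N = kg·m/s² = kg·m·s⁻² (force = mass × acceleration).
  So N⁻¹ = kg⁻¹·m⁻¹·s².
  C = A·s = s·A (charge = current × time).
  So C⁻¹ = s⁻¹·A⁻¹.
  F = C/V (capacitance = charge per voltage),
      = A·s/(kg·m²·s⁻³·A⁻¹) (substituting C and V),
      = kg⁻¹·m⁻²·s⁴·A².
  V = W/A (potential = power per current),
      = kg·m²·s⁻³·A⁻¹.
  Combining: A·W⁻¹·s⁻¹·Ω·S·N⁻¹·C⁻¹·F·V = A · (kg⁻¹·m⁻²·s³) · s⁻¹ · (kg·m²·s⁻³·A⁻²) · (kg⁻¹·m⁻²·s³·A²) · (kg⁻¹·m⁻¹·s²) · (s⁻¹·A⁻¹) · (kg⁻¹·m⁻²·s⁴·A²) · (kg·m²·s⁻³·A⁻¹) = kg⁻²·m⁻³·s⁴·A.
Both reduce to kg⁻²·m⁻³·s⁴·A.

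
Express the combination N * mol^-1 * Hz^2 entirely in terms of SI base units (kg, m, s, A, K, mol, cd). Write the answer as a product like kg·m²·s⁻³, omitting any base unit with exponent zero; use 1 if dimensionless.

kg·m·s⁻⁴·mol⁻¹

N = kg·m/s² = kg·m·s⁻² (force = mass × acceleration).
Hz = 1/s = s⁻¹ (frequency is cycles per second).
So Hz² = s⁻².
Combining: N·mol⁻¹·Hz² = (kg·m·s⁻²) · mol⁻¹ · s⁻² = kg·m·s⁻⁴·mol⁻¹.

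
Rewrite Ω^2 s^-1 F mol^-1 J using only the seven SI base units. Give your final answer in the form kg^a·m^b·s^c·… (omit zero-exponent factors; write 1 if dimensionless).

Ω = V/A (resistance = voltage per current),
    = kg·m²·s⁻³·A⁻².
So Ω² = kg²·m⁴·s⁻⁶·A⁻⁴.
F = C/V (capacitance = charge per voltage),
    = A·s/(kg·m²·s⁻³·A⁻¹) (substituting C and V),
    = kg⁻¹·m⁻²·s⁴·A².
J = N·m (work = force × distance),
    = kg·m²·s⁻².
Combining: Ω²·s⁻¹·F·mol⁻¹·J = (kg²·m⁴·s⁻⁶·A⁻⁴) · s⁻¹ · (kg⁻¹·m⁻²·s⁴·A²) · mol⁻¹ · (kg·m²·s⁻²) = kg²·m⁴·s⁻⁵·A⁻²·mol⁻¹.

kg²·m⁴·s⁻⁵·A⁻²·mol⁻¹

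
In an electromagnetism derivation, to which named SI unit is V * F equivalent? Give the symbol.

V = W/A (potential = power per current),
    = kg·m²·s⁻³·A⁻¹.
F = C/V (capacitance = charge per voltage),
    = A·s/(kg·m²·s⁻³·A⁻¹) (substituting C and V),
    = kg⁻¹·m⁻²·s⁴·A².
Combining: V·F = (kg·m²·s⁻³·A⁻¹) · (kg⁻¹·m⁻²·s⁴·A²) = s·A.
s·A is the base-SI form of the coulomb.

C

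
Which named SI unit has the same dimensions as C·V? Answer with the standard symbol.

J

C = s·A.
V = kg·m²·s⁻³·A⁻¹.
Combining: C·V = (s·A) · (kg·m²·s⁻³·A⁻¹) = kg·m²·s⁻².
kg·m²·s⁻² is the base-SI form of the joule.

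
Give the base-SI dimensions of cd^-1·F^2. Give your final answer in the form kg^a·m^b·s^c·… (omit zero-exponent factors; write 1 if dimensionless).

kg⁻²·m⁻⁴·s⁸·A⁴·cd⁻¹

F = C/V (capacitance = charge per voltage),
    = A·s/(kg·m²·s⁻³·A⁻¹) (substituting C and V),
    = kg⁻¹·m⁻²·s⁴·A².
So F² = kg⁻²·m⁻⁴·s⁸·A⁴.
Combining: cd⁻¹·F² = cd⁻¹ · (kg⁻²·m⁻⁴·s⁸·A⁴) = kg⁻²·m⁻⁴·s⁸·A⁴·cd⁻¹.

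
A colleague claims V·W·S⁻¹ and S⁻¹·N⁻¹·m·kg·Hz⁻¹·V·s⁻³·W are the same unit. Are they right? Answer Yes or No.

Left side:
  V = W/A (potential = power per current),
      = kg·m²·s⁻³·A⁻¹.
  W = J/s (power = energy per time),
      = kg·m²·s⁻³.
  S = 1/Ω (conductance is reciprocal resistance),
      = kg⁻¹·m⁻²·s³·A².
  So S⁻¹ = kg·m²·s⁻³·A⁻².
  Combining: V·W·S⁻¹ = (kg·m²·s⁻³·A⁻¹) · (kg·m²·s⁻³) · (kg·m²·s⁻³·A⁻²) = kg³·m⁶·s⁻⁹·A⁻³.
Right side:
  S = kg⁻¹·m⁻²·s³·A².
  So S⁻¹ = kg·m²·s⁻³·A⁻².
  N = kg·m·s⁻².
  So N⁻¹ = kg⁻¹·m⁻¹·s².
  Hz = s⁻¹.
  So Hz⁻¹ = s.
  V = kg·m²·s⁻³·A⁻¹.
  W = kg·m²·s⁻³.
  Combining: S⁻¹·N⁻¹·m·kg·Hz⁻¹·V·s⁻³·W = (kg·m²·s⁻³·A⁻²) · (kg⁻¹·m⁻¹·s²) · m · kg · s · (kg·m²·s⁻³·A⁻¹) · s⁻³ · (kg·m²·s⁻³) = kg³·m⁶·s⁻⁹·A⁻³.
Both reduce to kg³·m⁶·s⁻⁹·A⁻³.

Yes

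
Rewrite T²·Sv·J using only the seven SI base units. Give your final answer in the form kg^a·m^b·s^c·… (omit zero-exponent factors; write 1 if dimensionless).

T = Wb/m² (flux density = flux per area),
    = kg·s⁻²·A⁻¹.
So T² = kg²·s⁻⁴·A⁻².
Sv = J/kg (equivalent dose = energy per mass),
    = m²·s⁻².
J = N·m (work = force × distance),
    = kg·m²·s⁻².
Combining: T²·Sv·J = (kg²·s⁻⁴·A⁻²) · (m²·s⁻²) · (kg·m²·s⁻²) = kg³·m⁴·s⁻⁸·A⁻².

kg³·m⁴·s⁻⁸·A⁻²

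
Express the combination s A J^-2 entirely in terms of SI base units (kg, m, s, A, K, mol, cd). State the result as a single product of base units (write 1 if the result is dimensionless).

J = N·m (work = force × distance),
    = kg·m²·s⁻².
So J⁻² = kg⁻²·m⁻⁴·s⁴.
Combining: s·A·J⁻² = s · A · (kg⁻²·m⁻⁴·s⁴) = kg⁻²·m⁻⁴·s⁵·A.

kg⁻²·m⁻⁴·s⁵·A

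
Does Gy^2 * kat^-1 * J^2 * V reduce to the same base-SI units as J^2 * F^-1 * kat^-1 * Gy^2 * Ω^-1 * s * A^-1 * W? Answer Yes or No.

Yes

Left side:
  Gy = m²·s⁻².
  So Gy² = m⁴·s⁻⁴.
  kat = s⁻¹·mol.
  So kat⁻¹ = s·mol⁻¹.
  J = kg·m²·s⁻².
  So J² = kg²·m⁴·s⁻⁴.
  V = kg·m²·s⁻³·A⁻¹.
  Combining: Gy²·kat⁻¹·J²·V = (m⁴·s⁻⁴) · (s·mol⁻¹) · (kg²·m⁴·s⁻⁴) · (kg·m²·s⁻³·A⁻¹) = kg³·m¹⁰·s⁻¹⁰·A⁻¹·mol⁻¹.
Right side:
  J = kg·m²·s⁻².
  So J² = kg²·m⁴·s⁻⁴.
  F = kg⁻¹·m⁻²·s⁴·A².
  So F⁻¹ = kg·m²·s⁻⁴·A⁻².
  kat = s⁻¹·mol.
  So kat⁻¹ = s·mol⁻¹.
  Gy = m²·s⁻².
  So Gy² = m⁴·s⁻⁴.
  Ω = kg·m²·s⁻³·A⁻².
  So Ω⁻¹ = kg⁻¹·m⁻²·s³·A².
  W = kg·m²·s⁻³.
  Combining: J²·F⁻¹·kat⁻¹·Gy²·Ω⁻¹·s·A⁻¹·W = (kg²·m⁴·s⁻⁴) · (kg·m²·s⁻⁴·A⁻²) · (s·mol⁻¹) · (m⁴·s⁻⁴) · (kg⁻¹·m⁻²·s³·A²) · s · A⁻¹ · (kg·m²·s⁻³) = kg³·m¹⁰·s⁻¹⁰·A⁻¹·mol⁻¹.
Both reduce to kg³·m¹⁰·s⁻¹⁰·A⁻¹·mol⁻¹.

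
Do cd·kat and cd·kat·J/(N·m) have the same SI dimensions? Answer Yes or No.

Left side:
  kat = mol/s = s⁻¹·mol (catalytic activity).
  Combining: cd·kat = cd · (s⁻¹·mol) = s⁻¹·mol·cd.
Right side:
  N = kg·m/s² = kg·m·s⁻² (force = mass × acceleration).
  So N⁻¹ = kg⁻¹·m⁻¹·s².
  kat = mol/s = s⁻¹·mol (catalytic activity).
  J = N·m (work = force × distance),
      = kg·m²·s⁻².
  Combining: N⁻¹·cd·kat·J·m⁻¹ = (kg⁻¹·m⁻¹·s²) · cd · (s⁻¹·mol) · (kg·m²·s⁻²) · m⁻¹ = s⁻¹·mol·cd.
Both reduce to s⁻¹·mol·cd.

Yes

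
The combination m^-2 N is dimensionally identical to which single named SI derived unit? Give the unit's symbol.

N = kg·m/s² = kg·m·s⁻² (force = mass × acceleration).
Combining: m⁻²·N = m⁻² · (kg·m·s⁻²) = kg·m⁻¹·s⁻².
kg·m⁻¹·s⁻² is the base-SI form of the pascal.

Pa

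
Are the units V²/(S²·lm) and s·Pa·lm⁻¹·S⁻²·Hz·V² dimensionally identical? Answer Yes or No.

No

Left side:
  V = kg·m²·s⁻³·A⁻¹.
  So V² = kg²·m⁴·s⁻⁶·A⁻².
  S = kg⁻¹·m⁻²·s³·A².
  So S⁻² = kg²·m⁴·s⁻⁶·A⁻⁴.
  lm = cd.
  So lm⁻¹ = cd⁻¹.
  Combining: V²·S⁻²·lm⁻¹ = (kg²·m⁴·s⁻⁶·A⁻²) · (kg²·m⁴·s⁻⁶·A⁻⁴) · cd⁻¹ = kg⁴·m⁸·s⁻¹²·A⁻⁶·cd⁻¹.
Right side:
  Pa = N/m² (pressure = force per area),
      = kg·m⁻¹·s⁻².
  lm = cd·sr = cd (luminous flux; sr is dimensionless).
  So lm⁻¹ = cd⁻¹.
  S = 1/Ω (conductance is reciprocal resistance),
      = kg⁻¹·m⁻²·s³·A².
  So S⁻² = kg²·m⁴·s⁻⁶·A⁻⁴.
  Hz = 1/s = s⁻¹ (frequency is cycles per second).
  V = W/A (potential = power per current),
      = kg·m²·s⁻³·A⁻¹.
  So V² = kg²·m⁴·s⁻⁶·A⁻².
  Combining: s·Pa·lm⁻¹·S⁻²·Hz·V² = s · (kg·m⁻¹·s⁻²) · cd⁻¹ · (kg²·m⁴·s⁻⁶·A⁻⁴) · s⁻¹ · (kg²·m⁴·s⁻⁶·A⁻²) = kg⁵·m⁷·s⁻¹⁴·A⁻⁶·cd⁻¹.
Left is kg⁴·m⁸·s⁻¹²·A⁻⁶·cd⁻¹; right is kg⁵·m⁷·s⁻¹⁴·A⁻⁶·cd⁻¹ — different.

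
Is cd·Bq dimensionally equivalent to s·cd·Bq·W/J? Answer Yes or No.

Yes

Left side:
  Bq = s⁻¹.
  Combining: cd·Bq = cd · s⁻¹ = s⁻¹·cd.
Right side:
  Bq = s⁻¹.
  W = kg·m²·s⁻³.
  J = kg·m²·s⁻².
  So J⁻¹ = kg⁻¹·m⁻²·s².
  Combining: s·cd·Bq·W·J⁻¹ = s · cd · s⁻¹ · (kg·m²·s⁻³) · (kg⁻¹·m⁻²·s²) = s⁻¹·cd.
Both reduce to s⁻¹·cd.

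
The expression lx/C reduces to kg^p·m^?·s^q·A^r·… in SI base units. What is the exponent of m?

lx = lm/m² (illuminance = luminous flux per area),
    = m⁻²·cd.
C = A·s = s·A (charge = current × time).
So C⁻¹ = s⁻¹·A⁻¹.
Combining: lx·C⁻¹ = (m⁻²·cd) · (s⁻¹·A⁻¹) = m⁻²·s⁻¹·A⁻¹·cd.
The exponent of m is -2.

-2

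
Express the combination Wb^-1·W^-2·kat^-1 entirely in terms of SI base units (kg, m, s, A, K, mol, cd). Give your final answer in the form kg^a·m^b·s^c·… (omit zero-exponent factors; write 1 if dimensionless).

Wb = V·s (flux: a volt is a weber per second),
    = kg·m²·s⁻²·A⁻¹.
So Wb⁻¹ = kg⁻¹·m⁻²·s²·A.
W = J/s (power = energy per time),
    = kg·m²·s⁻³.
So W⁻² = kg⁻²·m⁻⁴·s⁶.
kat = mol/s = s⁻¹·mol (catalytic activity).
So kat⁻¹ = s·mol⁻¹.
Combining: Wb⁻¹·W⁻²·kat⁻¹ = (kg⁻¹·m⁻²·s²·A) · (kg⁻²·m⁻⁴·s⁶) · (s·mol⁻¹) = kg⁻³·m⁻⁶·s⁹·A·mol⁻¹.

kg⁻³·m⁻⁶·s⁹·A·mol⁻¹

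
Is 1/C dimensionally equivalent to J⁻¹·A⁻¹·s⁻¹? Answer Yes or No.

No

Left side:
  C = A·s = s·A (charge = current × time).
  So C⁻¹ = s⁻¹·A⁻¹.
Right side:
  J = N·m (work = force × distance),
      = kg·m²·s⁻².
  So J⁻¹ = kg⁻¹·m⁻²·s².
  Combining: J⁻¹·A⁻¹·s⁻¹ = (kg⁻¹·m⁻²·s²) · A⁻¹ · s⁻¹ = kg⁻¹·m⁻²·s·A⁻¹.
Left is s⁻¹·A⁻¹; right is kg⁻¹·m⁻²·s·A⁻¹ — different.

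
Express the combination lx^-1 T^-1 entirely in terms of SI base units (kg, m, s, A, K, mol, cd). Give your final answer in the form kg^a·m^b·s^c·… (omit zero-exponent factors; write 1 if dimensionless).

lx = lm/m² (illuminance = luminous flux per area),
    = m⁻²·cd.
So lx⁻¹ = m²·cd⁻¹.
T = Wb/m² (flux density = flux per area),
    = kg·s⁻²·A⁻¹.
So T⁻¹ = kg⁻¹·s²·A.
Combining: lx⁻¹·T⁻¹ = (m²·cd⁻¹) · (kg⁻¹·s²·A) = kg⁻¹·m²·s²·A·cd⁻¹.

kg⁻¹·m²·s²·A·cd⁻¹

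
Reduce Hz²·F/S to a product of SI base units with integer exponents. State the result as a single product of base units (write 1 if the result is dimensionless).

s⁻¹

S = kg⁻¹·m⁻²·s³·A².
So S⁻¹ = kg·m²·s⁻³·A⁻².
Hz = s⁻¹.
So Hz² = s⁻².
F = kg⁻¹·m⁻²·s⁴·A².
Combining: S⁻¹·Hz²·F = (kg·m²·s⁻³·A⁻²) · s⁻² · (kg⁻¹·m⁻²·s⁴·A²) = s⁻¹.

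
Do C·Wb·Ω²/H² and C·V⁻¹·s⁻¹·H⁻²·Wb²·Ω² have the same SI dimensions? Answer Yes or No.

Left side:
  C = s·A.
  Wb = kg·m²·s⁻²·A⁻¹.
  H = kg·m²·s⁻²·A⁻².
  So H⁻² = kg⁻²·m⁻⁴·s⁴·A⁴.
  Ω = kg·m²·s⁻³·A⁻².
  So Ω² = kg²·m⁴·s⁻⁶·A⁻⁴.
  Combining: C·Wb·H⁻²·Ω² = (s·A) · (kg·m²·s⁻²·A⁻¹) · (kg⁻²·m⁻⁴·s⁴·A⁴) · (kg²·m⁴·s⁻⁶·A⁻⁴) = kg·m²·s⁻³.
Right side:
  C = A·s = s·A (charge = current × time).
  V = W/A (potential = power per current),
      = kg·m²·s⁻³·A⁻¹.
  So V⁻¹ = kg⁻¹·m⁻²·s³·A.
  H = Wb/A (inductance = flux per current),
      = kg·m²·s⁻²·A⁻².
  So H⁻² = kg⁻²·m⁻⁴·s⁴·A⁴.
  Wb = V·s (flux: a volt is a weber per second),
      = kg·m²·s⁻²·A⁻¹.
  So Wb² = kg²·m⁴·s⁻⁴·A⁻².
  Ω = V/A (resistance = voltage per current),
      = kg·m²·s⁻³·A⁻².
  So Ω² = kg²·m⁴·s⁻⁶·A⁻⁴.
  Combining: C·V⁻¹·s⁻¹·H⁻²·Wb²·Ω² = (s·A) · (kg⁻¹·m⁻²·s³·A) · s⁻¹ · (kg⁻²·m⁻⁴·s⁴·A⁴) · (kg²·m⁴·s⁻⁴·A⁻²) · (kg²·m⁴·s⁻⁶·A⁻⁴) = kg·m²·s⁻³.
Both reduce to kg·m²·s⁻³.

Yes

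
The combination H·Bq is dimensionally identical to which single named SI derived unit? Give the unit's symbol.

H = kg·m²·s⁻²·A⁻².
Bq = s⁻¹.
Combining: H·Bq = (kg·m²·s⁻²·A⁻²) · s⁻¹ = kg·m²·s⁻³·A⁻².
kg·m²·s⁻³·A⁻² is the base-SI form of the ohm.

Ω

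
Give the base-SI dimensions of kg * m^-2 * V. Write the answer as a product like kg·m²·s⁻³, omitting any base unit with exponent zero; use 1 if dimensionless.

kg²·s⁻³·A⁻¹

V = W/A (potential = power per current),
    = kg·m²·s⁻³·A⁻¹.
Combining: kg·m⁻²·V = kg · m⁻² · (kg·m²·s⁻³·A⁻¹) = kg²·s⁻³·A⁻¹.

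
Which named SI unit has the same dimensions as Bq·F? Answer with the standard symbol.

S

Bq = 1/s = s⁻¹ (activity is decays per second).
F = C/V (capacitance = charge per voltage),
    = A·s/(kg·m²·s⁻³·A⁻¹) (substituting C and V),
    = kg⁻¹·m⁻²·s⁴·A².
Combining: Bq·F = s⁻¹ · (kg⁻¹·m⁻²·s⁴·A²) = kg⁻¹·m⁻²·s³·A².
kg⁻¹·m⁻²·s³·A² is the base-SI form of the siemens.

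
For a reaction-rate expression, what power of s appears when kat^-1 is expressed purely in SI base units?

1

kat = s⁻¹·mol.
So kat⁻¹ = s·mol⁻¹.
The exponent of s is 1.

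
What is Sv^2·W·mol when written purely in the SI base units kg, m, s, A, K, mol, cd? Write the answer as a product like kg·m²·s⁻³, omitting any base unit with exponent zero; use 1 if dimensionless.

kg·m⁶·s⁻⁷·mol

Sv = m²·s⁻².
So Sv² = m⁴·s⁻⁴.
W = kg·m²·s⁻³.
Combining: Sv²·W·mol = (m⁴·s⁻⁴) · (kg·m²·s⁻³) · mol = kg·m⁶·s⁻⁷·mol.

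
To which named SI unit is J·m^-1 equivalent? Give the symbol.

N

J = kg·m²·s⁻².
Combining: J·m⁻¹ = (kg·m²·s⁻²) · m⁻¹ = kg·m·s⁻².
kg·m·s⁻² is the base-SI form of the newton.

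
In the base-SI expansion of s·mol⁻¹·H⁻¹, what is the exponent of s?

3

H = kg·m²·s⁻²·A⁻².
So H⁻¹ = kg⁻¹·m⁻²·s²·A².
Combining: s·mol⁻¹·H⁻¹ = s · mol⁻¹ · (kg⁻¹·m⁻²·s²·A²) = kg⁻¹·m⁻²·s³·A²·mol⁻¹.
The exponent of s is 3.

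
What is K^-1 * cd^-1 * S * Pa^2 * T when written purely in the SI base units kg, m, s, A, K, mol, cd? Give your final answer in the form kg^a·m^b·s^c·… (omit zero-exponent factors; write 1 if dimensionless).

S = kg⁻¹·m⁻²·s³·A².
Pa = kg·m⁻¹·s⁻².
So Pa² = kg²·m⁻²·s⁻⁴.
T = kg·s⁻²·A⁻¹.
Combining: K⁻¹·cd⁻¹·S·Pa²·T = K⁻¹ · cd⁻¹ · (kg⁻¹·m⁻²·s³·A²) · (kg²·m⁻²·s⁻⁴) · (kg·s⁻²·A⁻¹) = kg²·m⁻⁴·s⁻³·A·K⁻¹·cd⁻¹.

kg²·m⁻⁴·s⁻³·A·K⁻¹·cd⁻¹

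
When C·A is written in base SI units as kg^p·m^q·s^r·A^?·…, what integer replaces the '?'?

2

C = A·s = s·A (charge = current × time).
Combining: C·A = (s·A) · A = s·A².
The exponent of A is 2.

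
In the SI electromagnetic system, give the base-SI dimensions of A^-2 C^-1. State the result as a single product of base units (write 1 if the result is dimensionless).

s⁻¹·A⁻³

C = A·s = s·A (charge = current × time).
So C⁻¹ = s⁻¹·A⁻¹.
Combining: A⁻²·C⁻¹ = A⁻² · (s⁻¹·A⁻¹) = s⁻¹·A⁻³.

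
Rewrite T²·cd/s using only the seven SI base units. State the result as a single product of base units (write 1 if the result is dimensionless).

kg²·s⁻⁵·A⁻²·cd

T = kg·s⁻²·A⁻¹.
So T² = kg²·s⁻⁴·A⁻².
Combining: s⁻¹·T²·cd = s⁻¹ · (kg²·s⁻⁴·A⁻²) · cd = kg²·s⁻⁵·A⁻²·cd.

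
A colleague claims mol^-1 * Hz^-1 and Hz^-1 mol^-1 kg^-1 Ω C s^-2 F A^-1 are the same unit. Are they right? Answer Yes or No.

Left side:
  Hz = 1/s = s⁻¹ (frequency is cycles per second).
  So Hz⁻¹ = s.
  Combining: mol⁻¹·Hz⁻¹ = mol⁻¹ · s = s·mol⁻¹.
Right side:
  Hz = s⁻¹.
  So Hz⁻¹ = s.
  Ω = kg·m²·s⁻³·A⁻².
  C = s·A.
  F = kg⁻¹·m⁻²·s⁴·A².
  Combining: Hz⁻¹·mol⁻¹·kg⁻¹·Ω·C·s⁻²·F·A⁻¹ = s · mol⁻¹ · kg⁻¹ · (kg·m²·s⁻³·A⁻²) · (s·A) · s⁻² · (kg⁻¹·m⁻²·s⁴·A²) · A⁻¹ = kg⁻¹·s·mol⁻¹.
Left is s·mol⁻¹; right is kg⁻¹·s·mol⁻¹ — different.

No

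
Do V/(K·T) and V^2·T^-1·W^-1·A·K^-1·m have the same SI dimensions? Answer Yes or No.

No

Left side:
  V = W/A (potential = power per current),
      = kg·m²·s⁻³·A⁻¹.
  T = Wb/m² (flux density = flux per area),
      = kg·s⁻²·A⁻¹.
  So T⁻¹ = kg⁻¹·s²·A.
  Combining: V·K⁻¹·T⁻¹ = (kg·m²·s⁻³·A⁻¹) · K⁻¹ · (kg⁻¹·s²·A) = m²·s⁻¹·K⁻¹.
Right side:
  V = W/A (potential = power per current),
      = kg·m²·s⁻³·A⁻¹.
  So V² = kg²·m⁴·s⁻⁶·A⁻².
  T = Wb/m² (flux density = flux per area),
      = kg·s⁻²·A⁻¹.
  So T⁻¹ = kg⁻¹·s²·A.
  W = J/s (power = energy per time),
      = kg·m²·s⁻³.
  So W⁻¹ = kg⁻¹·m⁻²·s³.
  Combining: V²·T⁻¹·W⁻¹·A·K⁻¹·m = (kg²·m⁴·s⁻⁶·A⁻²) · (kg⁻¹·s²·A) · (kg⁻¹·m⁻²·s³) · A · K⁻¹ · m = m³·s⁻¹·K⁻¹.
Left is m²·s⁻¹·K⁻¹; right is m³·s⁻¹·K⁻¹ — different.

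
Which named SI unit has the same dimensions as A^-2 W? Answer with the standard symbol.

Ω

W = kg·m²·s⁻³.
Combining: A⁻²·W = A⁻² · (kg·m²·s⁻³) = kg·m²·s⁻³·A⁻².
kg·m²·s⁻³·A⁻² is the base-SI form of the ohm.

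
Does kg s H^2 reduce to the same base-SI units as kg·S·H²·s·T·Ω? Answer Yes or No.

Left side:
  H = Wb/A (inductance = flux per current),
      = kg·m²·s⁻²·A⁻².
  So H² = kg²·m⁴·s⁻⁴·A⁻⁴.
  Combining: kg·s·H² = kg · s · (kg²·m⁴·s⁻⁴·A⁻⁴) = kg³·m⁴·s⁻³·A⁻⁴.
Right side:
  S = 1/Ω (conductance is reciprocal resistance),
      = kg⁻¹·m⁻²·s³·A².
  H = Wb/A (inductance = flux per current),
      = kg·m²·s⁻²·A⁻².
  So H² = kg²·m⁴·s⁻⁴·A⁻⁴.
  T = Wb/m² (flux density = flux per area),
      = kg·s⁻²·A⁻¹.
  Ω = V/A (resistance = voltage per current),
      = kg·m²·s⁻³·A⁻².
  Combining: kg·S·H²·s·T·Ω = kg · (kg⁻¹·m⁻²·s³·A²) · (kg²·m⁴·s⁻⁴·A⁻⁴) · s · (kg·s⁻²·A⁻¹) · (kg·m²·s⁻³·A⁻²) = kg⁴·m⁴·s⁻⁵·A⁻⁵.
Left is kg³·m⁴·s⁻³·A⁻⁴; right is kg⁴·m⁴·s⁻⁵·A⁻⁵ — different.

No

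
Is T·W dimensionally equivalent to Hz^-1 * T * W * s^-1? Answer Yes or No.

Yes

Left side:
  T = kg·s⁻²·A⁻¹.
  W = kg·m²·s⁻³.
  Combining: T·W = (kg·s⁻²·A⁻¹) · (kg·m²·s⁻³) = kg²·m²·s⁻⁵·A⁻¹.
Right side:
  Hz = s⁻¹.
  So Hz⁻¹ = s.
  T = kg·s⁻²·A⁻¹.
  W = kg·m²·s⁻³.
  Combining: Hz⁻¹·T·W·s⁻¹ = s · (kg·s⁻²·A⁻¹) · (kg·m²·s⁻³) · s⁻¹ = kg²·m²·s⁻⁵·A⁻¹.
Both reduce to kg²·m²·s⁻⁵·A⁻¹.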